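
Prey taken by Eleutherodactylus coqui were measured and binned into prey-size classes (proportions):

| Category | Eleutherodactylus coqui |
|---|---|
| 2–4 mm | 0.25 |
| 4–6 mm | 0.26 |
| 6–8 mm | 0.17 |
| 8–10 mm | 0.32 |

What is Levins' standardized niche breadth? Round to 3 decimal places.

Σpᵢ² = 0.25² + 0.26² + 0.17² + 0.32² = 0.0625 + 0.0676 + 0.0289 + 0.1024 = 0.2614
B = 1 / 0.2614 = 3.82555
Bₛ = (B − 1)/(n − 1) = (3.82555 − 1)/(4 − 1) = 2.82555/3 = 0.94185

0.942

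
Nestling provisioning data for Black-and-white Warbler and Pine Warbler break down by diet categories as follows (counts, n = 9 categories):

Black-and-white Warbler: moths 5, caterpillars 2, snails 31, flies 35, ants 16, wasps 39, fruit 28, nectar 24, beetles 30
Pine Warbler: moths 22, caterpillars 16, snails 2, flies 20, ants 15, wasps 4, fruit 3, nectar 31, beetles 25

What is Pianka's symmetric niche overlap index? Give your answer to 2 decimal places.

Proportions for Black-and-white Warbler (n=210): 5/210=0.0238, 2/210=0.0095, 31/210=0.1476, 35/210=0.1667, 16/210=0.0762, 39/210=0.1857, 28/210=0.1333, 24/210=0.1143, 30/210=0.1429
Proportions for Pine Warbler (n=138): 22/138=0.1594, 16/138=0.1159, 2/138=0.0145, 20/138=0.1449, 15/138=0.1087, 4/138=0.0290, 3/138=0.0217, 31/138=0.2246, 25/138=0.1812
Σ p₁ᵢp₂ᵢ = 0.003794 + 0.001101 + 0.002140 + 0.024155 + 0.008283 + 0.005385 + 0.002893 + 0.025672 + 0.025893 = 0.099316
Σp_1ᵢ² = 0.0238² + 0.0095² + 0.1476² + 0.1667² + 0.0762² + 0.1857² + 0.1333² + 0.1143² + 0.1429² = 0.000566 + 0.000090 + 0.021786 + 0.027789 + 0.005806 + 0.034484 + 0.017769 + 0.013064 + 0.020420 = 0.141774
Σp_2ᵢ² = 0.1594² + 0.1159² + 0.0145² + 0.1449² + 0.1087² + 0.0290² + 0.0217² + 0.2246² + 0.1812² = 0.025408 + 0.013433 + 0.000210 + 0.020996 + 0.011816 + 0.000841 + 0.000471 + 0.050445 + 0.032833 = 0.156453
O = 0.099316 / √(0.141774 × 0.156453) = 0.099316 / 0.1489328 = 0.6669

0.67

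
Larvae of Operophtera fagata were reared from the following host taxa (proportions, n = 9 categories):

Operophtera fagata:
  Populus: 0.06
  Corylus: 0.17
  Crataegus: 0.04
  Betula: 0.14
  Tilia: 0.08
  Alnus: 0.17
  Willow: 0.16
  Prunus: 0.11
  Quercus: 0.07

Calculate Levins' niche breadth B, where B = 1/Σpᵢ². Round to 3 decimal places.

Σpᵢ² = 0.06² + 0.17² + 0.04² + 0.14² + 0.08² + 0.17² + 0.16² + 0.11² + 0.07² = 0.0036 + 0.0289 + 0.0016 + 0.0196 + 0.0064 + 0.0289 + 0.0256 + 0.0121 + 0.0049 = 0.1316
B = 1 / 0.1316 = 7.59878

7.599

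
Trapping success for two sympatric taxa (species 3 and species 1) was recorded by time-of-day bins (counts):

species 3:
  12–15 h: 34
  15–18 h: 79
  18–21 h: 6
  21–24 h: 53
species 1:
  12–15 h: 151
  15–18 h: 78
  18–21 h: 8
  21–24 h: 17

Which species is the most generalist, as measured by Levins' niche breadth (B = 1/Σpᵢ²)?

Proportions for species 3 (n=172): 34/172=0.1977, 79/172=0.4593, 6/172=0.0349, 53/172=0.3081
Proportions for species 1 (n=254): 151/254=0.5945, 78/254=0.3071, 8/254=0.0315, 17/254=0.0669
Σp_3ᵢ² = 0.1977² + 0.4593² + 0.0349² + 0.3081² = 0.039085 + 0.210956 + 0.001218 + 0.094926 = 0.346185
B_3 = 1 / 0.346185 = 2.8886
Σp_1ᵢ² = 0.5945² + 0.3071² + 0.0315² + 0.0669² = 0.353430 + 0.094310 + 0.000992 + 0.004476 = 0.453208
B_1 = 1 / 0.453208 = 2.2065
Highest B → broadest niche (most generalist): species 3 (B = 2.89).

species 3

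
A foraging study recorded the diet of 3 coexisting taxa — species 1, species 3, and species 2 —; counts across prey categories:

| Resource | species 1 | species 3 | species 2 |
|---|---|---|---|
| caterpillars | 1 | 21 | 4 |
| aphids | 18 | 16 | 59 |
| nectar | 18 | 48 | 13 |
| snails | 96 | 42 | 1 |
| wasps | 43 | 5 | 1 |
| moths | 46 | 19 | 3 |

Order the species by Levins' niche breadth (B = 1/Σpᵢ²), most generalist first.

Proportions for species 1 (n=222): 1/222=0.0045, 18/222=0.0811, 18/222=0.0811, 96/222=0.4324, 43/222=0.1937, 46/222=0.2072
Proportions for species 3 (n=151): 21/151=0.1391, 16/151=0.1060, 48/151=0.3179, 42/151=0.2781, 5/151=0.0331, 19/151=0.1258
Proportions for species 2 (n=81): 4/81=0.0494, 59/81=0.7284, 13/81=0.1605, 1/81=0.0123, 1/81=0.0123, 3/81=0.0370
Σp_1ᵢ² = 0.0045² + 0.0811² + 0.0811² + 0.4324² + 0.1937² + 0.2072² = 0.000020 + 0.006577 + 0.006577 + 0.186970 + 0.037520 + 0.042932 = 0.280596
B_1 = 1 / 0.280596 = 3.5638
Σp_3ᵢ² = 0.1391² + 0.1060² + 0.3179² + 0.2781² + 0.0331² + 0.1258² = 0.019349 + 0.011236 + 0.101060 + 0.077340 + 0.001096 + 0.015826 = 0.225907
B_3 = 1 / 0.225907 = 4.4266
Σp_2ᵢ² = 0.0494² + 0.7284² + 0.1605² + 0.0123² + 0.0123² + 0.0370² = 0.002440 + 0.530567 + 0.025760 + 0.000151 + 0.000151 + 0.001369 = 0.560438
B_2 = 1 / 0.560438 = 1.7843
Ranking by B (broadest → narrowest): species 3 (4.43) > species 1 (3.56) > species 2 (1.78)

species 3 > species 1 > species 2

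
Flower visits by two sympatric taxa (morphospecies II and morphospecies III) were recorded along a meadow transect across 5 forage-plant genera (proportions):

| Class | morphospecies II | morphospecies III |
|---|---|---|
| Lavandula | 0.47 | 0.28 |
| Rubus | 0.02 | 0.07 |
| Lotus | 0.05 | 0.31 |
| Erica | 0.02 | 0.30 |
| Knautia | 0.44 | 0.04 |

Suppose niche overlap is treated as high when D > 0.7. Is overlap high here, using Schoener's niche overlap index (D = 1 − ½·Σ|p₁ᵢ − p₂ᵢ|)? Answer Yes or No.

Σ|p₁ᵢ − p₂ᵢ| = 0.19 + 0.05 + 0.26 + 0.28 + 0.40 = 1.18
D = 1 − ½ × 1.18 = 1 − 0.590 = 0.4100
D = 0.4100 < 0.7 → No.

No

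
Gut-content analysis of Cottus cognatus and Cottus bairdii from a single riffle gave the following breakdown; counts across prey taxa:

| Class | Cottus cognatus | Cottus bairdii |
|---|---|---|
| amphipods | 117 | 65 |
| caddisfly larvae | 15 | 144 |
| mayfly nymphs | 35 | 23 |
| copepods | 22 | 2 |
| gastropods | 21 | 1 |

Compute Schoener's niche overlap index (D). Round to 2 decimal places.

0.46

Proportions for Cottus cognatus (n=210): 117/210=0.5571, 15/210=0.0714, 35/210=0.1667, 22/210=0.1048, 21/210=0.1000
Proportions for Cottus bairdii (n=235): 65/235=0.2766, 144/235=0.6128, 23/235=0.0979, 2/235=0.0085, 1/235=0.0043
Σ|p₁ᵢ − p₂ᵢ| = 0.2805 + 0.5414 + 0.0688 + 0.0963 + 0.0957 = 1.0827
D = 1 − ½ × 1.0827 = 1 − 0.54135 = 0.45865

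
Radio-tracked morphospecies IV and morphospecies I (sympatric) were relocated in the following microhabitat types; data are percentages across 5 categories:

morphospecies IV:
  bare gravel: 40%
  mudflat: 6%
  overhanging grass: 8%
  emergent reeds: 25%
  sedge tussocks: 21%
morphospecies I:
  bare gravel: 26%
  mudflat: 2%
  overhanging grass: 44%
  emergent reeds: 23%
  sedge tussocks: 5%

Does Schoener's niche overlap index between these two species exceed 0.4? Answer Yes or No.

Yes

Convert percentages to proportions (divide by 100).
Σ|p₁ᵢ − p₂ᵢ| = 0.14 + 0.04 + 0.36 + 0.02 + 0.16 = 0.72
D = 1 − ½ × 0.72 = 1 − 0.360 = 0.6400
D = 0.6400 > 0.4 → Yes.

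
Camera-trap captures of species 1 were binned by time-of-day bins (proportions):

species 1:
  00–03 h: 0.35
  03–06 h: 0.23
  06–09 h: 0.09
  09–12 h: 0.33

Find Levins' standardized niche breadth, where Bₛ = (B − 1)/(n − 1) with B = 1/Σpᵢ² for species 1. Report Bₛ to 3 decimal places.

Σpᵢ² = 0.35² + 0.23² + 0.09² + 0.33² = 0.1225 + 0.0529 + 0.0081 + 0.1089 = 0.2924
B = 1 / 0.2924 = 3.41997
Bₛ = (B − 1)/(n − 1) = (3.41997 − 1)/(4 − 1) = 2.41997/3 = 0.80666

0.807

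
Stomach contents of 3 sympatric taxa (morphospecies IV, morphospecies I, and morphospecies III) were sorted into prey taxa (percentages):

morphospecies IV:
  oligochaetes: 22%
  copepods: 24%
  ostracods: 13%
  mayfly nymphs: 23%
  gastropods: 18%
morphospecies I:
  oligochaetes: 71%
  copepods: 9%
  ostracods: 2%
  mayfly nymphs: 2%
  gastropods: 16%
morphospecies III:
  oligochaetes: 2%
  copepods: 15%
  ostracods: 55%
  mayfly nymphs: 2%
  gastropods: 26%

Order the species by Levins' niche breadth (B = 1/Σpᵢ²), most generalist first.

Convert percentages to proportions (divide by 100).
Σp_IVᵢ² = 0.22² + 0.24² + 0.13² + 0.23² + 0.18² = 0.0484 + 0.0576 + 0.0169 + 0.0529 + 0.0324 = 0.2082
B_IV = 1 / 0.2082 = 4.8031
Σp_Iᵢ² = 0.71² + 0.09² + 0.02² + 0.02² + 0.16² = 0.5041 + 0.0081 + 0.0004 + 0.0004 + 0.0256 = 0.5386
B_I = 1 / 0.5386 = 1.8567
Σp_IIIᵢ² = 0.02² + 0.15² + 0.55² + 0.02² + 0.26² = 0.0004 + 0.0225 + 0.3025 + 0.0004 + 0.0676 = 0.3934
B_III = 1 / 0.3934 = 2.5419
Ranking by B (broadest → narrowest): morphospecies IV (4.80) > morphospecies III (2.54) > morphospecies I (1.86)

morphospecies IV > morphospecies III > morphospecies I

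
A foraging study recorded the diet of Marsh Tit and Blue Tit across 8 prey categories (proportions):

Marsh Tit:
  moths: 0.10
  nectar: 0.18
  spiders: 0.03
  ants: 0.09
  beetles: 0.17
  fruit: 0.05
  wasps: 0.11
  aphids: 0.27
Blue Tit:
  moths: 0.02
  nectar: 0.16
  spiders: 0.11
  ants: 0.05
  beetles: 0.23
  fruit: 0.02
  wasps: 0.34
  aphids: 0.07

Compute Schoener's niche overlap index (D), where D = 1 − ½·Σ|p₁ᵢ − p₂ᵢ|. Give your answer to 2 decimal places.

0.63

Σ|p₁ᵢ − p₂ᵢ| = 0.08 + 0.02 + 0.08 + 0.04 + 0.06 + 0.03 + 0.23 + 0.20 = 0.74
D = 1 − ½ × 0.74 = 1 − 0.370 = 0.6300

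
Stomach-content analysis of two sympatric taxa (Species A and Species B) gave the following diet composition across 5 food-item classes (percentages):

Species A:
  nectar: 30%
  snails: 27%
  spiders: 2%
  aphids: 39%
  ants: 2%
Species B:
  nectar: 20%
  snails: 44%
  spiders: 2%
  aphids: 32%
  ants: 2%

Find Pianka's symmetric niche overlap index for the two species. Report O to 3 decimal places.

0.933

Convert percentages to proportions (divide by 100).
Σ p₁ᵢp₂ᵢ = 0.0600 + 0.1188 + 0.0004 + 0.1248 + 0.0004 = 0.3044
Σp_1ᵢ² = 0.30² + 0.27² + 0.02² + 0.39² + 0.02² = 0.0900 + 0.0729 + 0.0004 + 0.1521 + 0.0004 = 0.3158
Σp_2ᵢ² = 0.20² + 0.44² + 0.02² + 0.32² + 0.02² = 0.0400 + 0.1936 + 0.0004 + 0.1024 + 0.0004 = 0.3368
O = 0.3044 / √(0.3158 × 0.3368) = 0.3044 / 0.326131 = 0.93337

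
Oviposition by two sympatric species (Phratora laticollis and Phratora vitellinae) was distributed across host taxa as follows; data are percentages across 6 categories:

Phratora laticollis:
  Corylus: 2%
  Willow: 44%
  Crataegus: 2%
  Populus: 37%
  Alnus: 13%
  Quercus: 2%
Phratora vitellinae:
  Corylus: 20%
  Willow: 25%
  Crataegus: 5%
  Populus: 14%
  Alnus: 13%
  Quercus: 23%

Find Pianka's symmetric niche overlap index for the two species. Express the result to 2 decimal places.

0.72

Convert percentages to proportions (divide by 100).
Σ p₁ᵢp₂ᵢ = 0.0040 + 0.1100 + 0.0010 + 0.0518 + 0.0169 + 0.0046 = 0.1883
Σp_1ᵢ² = 0.02² + 0.44² + 0.02² + 0.37² + 0.13² + 0.02² = 0.0004 + 0.1936 + 0.0004 + 0.1369 + 0.0169 + 0.0004 = 0.3486
Σp_2ᵢ² = 0.20² + 0.25² + 0.05² + 0.14² + 0.13² + 0.23² = 0.0400 + 0.0625 + 0.0025 + 0.0196 + 0.0169 + 0.0529 = 0.1944
O = 0.1883 / √(0.3486 × 0.1944) = 0.1883 / 0.26032 = 0.7233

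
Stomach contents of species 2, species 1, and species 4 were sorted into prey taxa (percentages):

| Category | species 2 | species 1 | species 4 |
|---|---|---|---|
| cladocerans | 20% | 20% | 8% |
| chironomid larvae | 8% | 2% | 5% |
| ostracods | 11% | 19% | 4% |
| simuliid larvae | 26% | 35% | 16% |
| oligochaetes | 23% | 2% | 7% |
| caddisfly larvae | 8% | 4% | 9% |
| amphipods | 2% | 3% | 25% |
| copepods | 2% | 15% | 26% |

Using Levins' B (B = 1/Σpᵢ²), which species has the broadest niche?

Convert percentages to proportions (divide by 100).
Σp_2ᵢ² = 0.20² + 0.08² + 0.11² + 0.26² + 0.23² + 0.08² + 0.02² + 0.02² = 0.0400 + 0.0064 + 0.0121 + 0.0676 + 0.0529 + 0.0064 + 0.0004 + 0.0004 = 0.1862
B_2 = 1 / 0.1862 = 5.3706
Σp_1ᵢ² = 0.20² + 0.02² + 0.19² + 0.35² + 0.02² + 0.04² + 0.03² + 0.15² = 0.0400 + 0.0004 + 0.0361 + 0.1225 + 0.0004 + 0.0016 + 0.0009 + 0.0225 = 0.2244
B_1 = 1 / 0.2244 = 4.4563
Σp_4ᵢ² = 0.08² + 0.05² + 0.04² + 0.16² + 0.07² + 0.09² + 0.25² + 0.26² = 0.0064 + 0.0025 + 0.0016 + 0.0256 + 0.0049 + 0.0081 + 0.0625 + 0.0676 = 0.1792
B_4 = 1 / 0.1792 = 5.5804
Highest B → broadest niche (most generalist): species 4 (B = 5.58).

species 4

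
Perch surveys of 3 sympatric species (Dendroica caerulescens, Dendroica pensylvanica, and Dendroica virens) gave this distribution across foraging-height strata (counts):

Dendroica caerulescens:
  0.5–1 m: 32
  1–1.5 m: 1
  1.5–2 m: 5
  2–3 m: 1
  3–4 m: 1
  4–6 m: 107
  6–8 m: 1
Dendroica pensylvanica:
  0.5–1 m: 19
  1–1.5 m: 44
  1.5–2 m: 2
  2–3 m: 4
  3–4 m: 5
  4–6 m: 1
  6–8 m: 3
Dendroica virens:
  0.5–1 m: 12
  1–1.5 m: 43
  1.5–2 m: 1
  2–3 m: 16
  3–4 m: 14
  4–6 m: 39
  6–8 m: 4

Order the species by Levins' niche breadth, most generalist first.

Proportions for Dendroica caerulescens (n=148): 32/148=0.2162, 1/148=0.0068, 5/148=0.0338, 1/148=0.0068, 1/148=0.0068, 107/148=0.7230, 1/148=0.0068
Proportions for Dendroica pensylvanica (n=78): 19/78=0.2436, 44/78=0.5641, 2/78=0.0256, 4/78=0.0513, 5/78=0.0641, 1/78=0.0128, 3/78=0.0385
Proportions for Dendroica virens (n=129): 12/129=0.0930, 43/129=0.3333, 1/129=0.0078, 16/129=0.1240, 14/129=0.1085, 39/129=0.3023, 4/129=0.0310
Σp_caerᵢ² = 0.2162² + 0.0068² + 0.0338² + 0.0068² + 0.0068² + 0.7230² + 0.0068² = 0.046742 + 0.000046 + 0.001142 + 0.000046 + 0.000046 + 0.522729 + 0.000046 = 0.570797
B_caer = 1 / 0.570797 = 1.7519
Σp_pensᵢ² = 0.2436² + 0.5641² + 0.0256² + 0.0513² + 0.0641² + 0.0128² + 0.0385² = 0.059341 + 0.318209 + 0.000655 + 0.002632 + 0.004109 + 0.000164 + 0.001482 = 0.386592
B_pens = 1 / 0.386592 = 2.5867
Σp_vireᵢ² = 0.0930² + 0.3333² + 0.0078² + 0.1240² + 0.1085² + 0.3023² + 0.0310² = 0.008649 + 0.111089 + 0.000061 + 0.015376 + 0.011772 + 0.091385 + 0.000961 = 0.239293
B_vire = 1 / 0.239293 = 4.1790
Ranking by B (broadest → narrowest): Dendroica virens (4.18) > Dendroica pensylvanica (2.59) > Dendroica caerulescens (1.75)

Dendroica virens > Dendroica pensylvanica > Dendroica caerulescens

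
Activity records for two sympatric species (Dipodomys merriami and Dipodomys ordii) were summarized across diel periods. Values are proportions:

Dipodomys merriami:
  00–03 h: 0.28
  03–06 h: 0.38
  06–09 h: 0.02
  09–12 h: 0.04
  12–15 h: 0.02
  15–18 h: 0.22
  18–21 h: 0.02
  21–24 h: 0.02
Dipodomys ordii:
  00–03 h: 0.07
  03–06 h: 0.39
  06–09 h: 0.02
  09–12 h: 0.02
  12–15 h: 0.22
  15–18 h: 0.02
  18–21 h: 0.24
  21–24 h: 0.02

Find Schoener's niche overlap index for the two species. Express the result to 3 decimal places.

Σ|p₁ᵢ − p₂ᵢ| = 0.21 + 0.01 + 0.00 + 0.02 + 0.20 + 0.20 + 0.22 + 0.00 = 0.86
D = 1 − ½ × 0.86 = 1 − 0.430 = 0.57000

0.570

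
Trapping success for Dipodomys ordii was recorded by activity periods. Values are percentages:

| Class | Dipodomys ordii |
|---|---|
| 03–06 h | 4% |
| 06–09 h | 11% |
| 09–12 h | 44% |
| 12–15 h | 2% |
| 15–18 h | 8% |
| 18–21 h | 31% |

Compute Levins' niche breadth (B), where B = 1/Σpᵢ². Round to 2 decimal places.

3.22

Convert percentages to proportions (divide by 100).
Σpᵢ² = 0.04² + 0.11² + 0.44² + 0.02² + 0.08² + 0.31² = 0.0016 + 0.0121 + 0.1936 + 0.0004 + 0.0064 + 0.0961 = 0.3102
B = 1 / 0.3102 = 3.2237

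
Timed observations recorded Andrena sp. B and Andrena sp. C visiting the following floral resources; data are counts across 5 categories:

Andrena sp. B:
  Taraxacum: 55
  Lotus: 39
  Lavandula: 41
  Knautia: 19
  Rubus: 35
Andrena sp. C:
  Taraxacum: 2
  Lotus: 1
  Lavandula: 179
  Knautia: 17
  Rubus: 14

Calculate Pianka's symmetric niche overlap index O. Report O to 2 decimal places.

0.52

Proportions for Andrena sp. B (n=189): 55/189=0.2910, 39/189=0.2063, 41/189=0.2169, 19/189=0.1005, 35/189=0.1852
Proportions for Andrena sp. C (n=213): 2/213=0.0094, 1/213=0.0047, 179/213=0.8404, 17/213=0.0798, 14/213=0.0657
Σ p₁ᵢp₂ᵢ = 0.002735 + 0.000970 + 0.182283 + 0.008020 + 0.012168 = 0.206176
Σp_1ᵢ² = 0.2910² + 0.2063² + 0.2169² + 0.1005² + 0.1852² = 0.084681 + 0.042560 + 0.047046 + 0.010100 + 0.034299 = 0.218686
Σp_2ᵢ² = 0.0094² + 0.0047² + 0.8404² + 0.0798² + 0.0657² = 0.000088 + 0.000022 + 0.706272 + 0.006368 + 0.004316 = 0.717066
O = 0.206176 / √(0.218686 × 0.717066) = 0.206176 / 0.3959953 = 0.5207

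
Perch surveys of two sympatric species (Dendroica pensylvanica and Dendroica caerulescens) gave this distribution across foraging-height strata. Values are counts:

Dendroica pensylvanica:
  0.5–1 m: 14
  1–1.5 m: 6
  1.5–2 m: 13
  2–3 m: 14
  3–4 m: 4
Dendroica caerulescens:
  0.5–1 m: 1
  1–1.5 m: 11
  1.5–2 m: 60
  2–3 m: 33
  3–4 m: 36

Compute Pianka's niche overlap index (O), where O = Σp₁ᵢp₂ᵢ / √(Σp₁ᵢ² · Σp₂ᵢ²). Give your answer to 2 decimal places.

Proportions for Dendroica pensylvanica (n=51): 14/51=0.2745, 6/51=0.1176, 13/51=0.2549, 14/51=0.2745, 4/51=0.0784
Proportions for Dendroica caerulescens (n=141): 1/141=0.0071, 11/141=0.0780, 60/141=0.4255, 33/141=0.2340, 36/141=0.2553
Σ p₁ᵢp₂ᵢ = 0.001949 + 0.009173 + 0.108460 + 0.064233 + 0.020016 = 0.203831
Σp_1ᵢ² = 0.2745² + 0.1176² + 0.2549² + 0.2745² + 0.0784² = 0.075350 + 0.013830 + 0.064974 + 0.075350 + 0.006147 = 0.235651
Σp_2ᵢ² = 0.0071² + 0.0780² + 0.4255² + 0.2340² + 0.2553² = 0.000050 + 0.006084 + 0.181050 + 0.054756 + 0.065178 = 0.307118
O = 0.203831 / √(0.235651 × 0.307118) = 0.203831 / 0.2690217 = 0.7577

0.76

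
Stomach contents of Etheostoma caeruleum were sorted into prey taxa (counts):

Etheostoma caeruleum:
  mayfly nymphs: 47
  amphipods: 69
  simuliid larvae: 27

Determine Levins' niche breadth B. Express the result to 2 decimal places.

2.66

Proportions for Etheostoma caeruleum (n=143): 47/143=0.3287, 69/143=0.4825, 27/143=0.1888
Σpᵢ² = 0.3287² + 0.4825² + 0.1888² = 0.108044 + 0.232806 + 0.035645 = 0.376495
B = 1 / 0.376495 = 2.6561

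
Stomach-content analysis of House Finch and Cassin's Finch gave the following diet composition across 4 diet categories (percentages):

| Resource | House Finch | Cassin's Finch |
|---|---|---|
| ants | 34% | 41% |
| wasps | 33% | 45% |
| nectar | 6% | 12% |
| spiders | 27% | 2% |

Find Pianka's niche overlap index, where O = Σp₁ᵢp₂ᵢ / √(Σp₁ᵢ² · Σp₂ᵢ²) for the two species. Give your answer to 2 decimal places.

0.88

Convert percentages to proportions (divide by 100).
Σ p₁ᵢp₂ᵢ = 0.1394 + 0.1485 + 0.0072 + 0.0054 = 0.3005
Σp_1ᵢ² = 0.34² + 0.33² + 0.06² + 0.27² = 0.1156 + 0.1089 + 0.0036 + 0.0729 = 0.3010
Σp_2ᵢ² = 0.41² + 0.45² + 0.12² + 0.02² = 0.1681 + 0.2025 + 0.0144 + 0.0004 = 0.3854
O = 0.3005 / √(0.3010 × 0.3854) = 0.3005 / 0.34060 = 0.8823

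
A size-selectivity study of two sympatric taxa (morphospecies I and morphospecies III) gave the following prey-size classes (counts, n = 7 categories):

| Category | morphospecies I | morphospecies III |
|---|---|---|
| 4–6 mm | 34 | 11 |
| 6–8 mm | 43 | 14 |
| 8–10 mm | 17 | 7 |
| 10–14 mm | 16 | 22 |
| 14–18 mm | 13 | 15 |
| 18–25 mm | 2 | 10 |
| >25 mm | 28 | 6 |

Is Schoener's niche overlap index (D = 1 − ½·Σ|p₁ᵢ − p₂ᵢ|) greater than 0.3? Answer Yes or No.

Proportions for morphospecies I (n=153): 34/153=0.2222, 43/153=0.2810, 17/153=0.1111, 16/153=0.1046, 13/153=0.0850, 2/153=0.0131, 28/153=0.1830
Proportions for morphospecies III (n=85): 11/85=0.1294, 14/85=0.1647, 7/85=0.0824, 22/85=0.2588, 15/85=0.1765, 10/85=0.1176, 6/85=0.0706
Σ|p₁ᵢ − p₂ᵢ| = 0.0928 + 0.1163 + 0.0287 + 0.1542 + 0.0915 + 0.1045 + 0.1124 = 0.7004
D = 1 − ½ × 0.7004 = 1 − 0.35020 = 0.64980
D = 0.64980 > 0.3 → Yes.

Yes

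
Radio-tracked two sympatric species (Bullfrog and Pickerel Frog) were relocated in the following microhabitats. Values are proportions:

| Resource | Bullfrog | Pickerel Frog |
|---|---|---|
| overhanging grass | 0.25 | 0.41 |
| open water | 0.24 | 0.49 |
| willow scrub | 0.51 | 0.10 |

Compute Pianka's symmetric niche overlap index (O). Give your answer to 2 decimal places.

Σ p₁ᵢp₂ᵢ = 0.1025 + 0.1176 + 0.0510 = 0.2711
Σp_1ᵢ² = 0.25² + 0.24² + 0.51² = 0.0625 + 0.0576 + 0.2601 = 0.3802
Σp_2ᵢ² = 0.41² + 0.49² + 0.10² = 0.1681 + 0.2401 + 0.0100 = 0.4182
O = 0.2711 / √(0.3802 × 0.4182) = 0.2711 / 0.39875 = 0.6799

0.68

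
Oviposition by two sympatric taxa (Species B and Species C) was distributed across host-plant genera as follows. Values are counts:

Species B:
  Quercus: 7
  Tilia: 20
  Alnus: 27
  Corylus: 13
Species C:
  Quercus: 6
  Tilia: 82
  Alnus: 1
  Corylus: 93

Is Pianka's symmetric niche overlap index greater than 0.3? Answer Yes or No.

Yes

Proportions for Species B (n=67): 7/67=0.1045, 20/67=0.2985, 27/67=0.4030, 13/67=0.1940
Proportions for Species C (n=182): 6/182=0.0330, 82/182=0.4505, 1/182=0.0055, 93/182=0.5110
Σ p₁ᵢp₂ᵢ = 0.003449 + 0.134474 + 0.002217 + 0.099134 = 0.239274
Σp_1ᵢ² = 0.1045² + 0.2985² + 0.4030² + 0.1940² = 0.010920 + 0.089102 + 0.162409 + 0.037636 = 0.300067
Σp_2ᵢ² = 0.0330² + 0.4505² + 0.0055² + 0.5110² = 0.001089 + 0.202950 + 0.000030 + 0.261121 = 0.465190
O = 0.239274 / √(0.300067 × 0.465190) = 0.239274 / 0.3736150 = 0.6404
O = 0.6404 > 0.3 → Yes.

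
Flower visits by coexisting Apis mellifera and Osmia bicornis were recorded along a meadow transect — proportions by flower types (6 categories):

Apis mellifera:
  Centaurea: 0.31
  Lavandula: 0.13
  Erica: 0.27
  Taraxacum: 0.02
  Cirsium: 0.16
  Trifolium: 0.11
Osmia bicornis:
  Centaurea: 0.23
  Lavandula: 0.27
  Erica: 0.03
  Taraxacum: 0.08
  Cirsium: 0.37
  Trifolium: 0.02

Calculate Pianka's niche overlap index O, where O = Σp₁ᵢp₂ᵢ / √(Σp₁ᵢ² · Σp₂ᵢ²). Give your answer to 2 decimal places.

0.72

Σ p₁ᵢp₂ᵢ = 0.0713 + 0.0351 + 0.0081 + 0.0016 + 0.0592 + 0.0022 = 0.1775
Σp_1ᵢ² = 0.31² + 0.13² + 0.27² + 0.02² + 0.16² + 0.11² = 0.0961 + 0.0169 + 0.0729 + 0.0004 + 0.0256 + 0.0121 = 0.2240
Σp_2ᵢ² = 0.23² + 0.27² + 0.03² + 0.08² + 0.37² + 0.02² = 0.0529 + 0.0729 + 0.0009 + 0.0064 + 0.1369 + 0.0004 = 0.2704
O = 0.1775 / √(0.2240 × 0.2704) = 0.1775 / 0.24611 = 0.7212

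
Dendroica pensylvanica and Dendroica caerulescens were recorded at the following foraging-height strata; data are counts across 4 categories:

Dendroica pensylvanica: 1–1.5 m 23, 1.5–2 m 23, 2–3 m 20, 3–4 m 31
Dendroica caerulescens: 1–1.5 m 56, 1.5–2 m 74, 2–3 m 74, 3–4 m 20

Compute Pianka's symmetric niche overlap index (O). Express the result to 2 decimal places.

Proportions for Dendroica pensylvanica (n=97): 23/97=0.2371, 23/97=0.2371, 20/97=0.2062, 31/97=0.3196
Proportions for Dendroica caerulescens (n=224): 56/224=0.2500, 74/224=0.3304, 74/224=0.3304, 20/224=0.0893
Σ p₁ᵢp₂ᵢ = 0.059275 + 0.078338 + 0.068128 + 0.028540 = 0.234281
Σp_1ᵢ² = 0.2371² + 0.2371² + 0.2062² + 0.3196² = 0.056216 + 0.056216 + 0.042518 + 0.102144 = 0.257094
Σp_2ᵢ² = 0.2500² + 0.3304² + 0.3304² + 0.0893² = 0.062500 + 0.109164 + 0.109164 + 0.007974 = 0.288802
O = 0.234281 / √(0.257094 × 0.288802) = 0.234281 / 0.2724872 = 0.8598

0.86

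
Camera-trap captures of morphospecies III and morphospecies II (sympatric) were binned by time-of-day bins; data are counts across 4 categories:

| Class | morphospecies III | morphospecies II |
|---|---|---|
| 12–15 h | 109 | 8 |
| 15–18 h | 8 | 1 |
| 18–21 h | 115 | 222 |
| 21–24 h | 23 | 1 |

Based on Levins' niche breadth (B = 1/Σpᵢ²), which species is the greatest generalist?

morphospecies III

Proportions for morphospecies III (n=255): 109/255=0.4275, 8/255=0.0314, 115/255=0.4510, 23/255=0.0902
Proportions for morphospecies II (n=232): 8/232=0.0345, 1/232=0.0043, 222/232=0.9569, 1/232=0.0043
Σp_IIIᵢ² = 0.4275² + 0.0314² + 0.4510² + 0.0902² = 0.182756 + 0.000986 + 0.203401 + 0.008136 = 0.395279
B_III = 1 / 0.395279 = 2.5299
Σp_IIᵢ² = 0.0345² + 0.0043² + 0.9569² + 0.0043² = 0.001190 + 0.000018 + 0.915658 + 0.000018 = 0.916884
B_II = 1 / 0.916884 = 1.0907
Highest B → broadest niche (most generalist): morphospecies III (B = 2.53).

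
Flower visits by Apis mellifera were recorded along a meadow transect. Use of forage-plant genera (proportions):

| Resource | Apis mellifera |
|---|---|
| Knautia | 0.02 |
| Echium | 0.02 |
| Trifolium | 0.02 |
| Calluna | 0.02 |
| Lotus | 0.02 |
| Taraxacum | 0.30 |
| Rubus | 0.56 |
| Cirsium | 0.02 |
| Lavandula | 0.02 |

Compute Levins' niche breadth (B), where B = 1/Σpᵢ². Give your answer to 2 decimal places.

Σpᵢ² = 0.02² + 0.02² + 0.02² + 0.02² + 0.02² + 0.30² + 0.56² + 0.02² + 0.02² = 0.0004 + 0.0004 + 0.0004 + 0.0004 + 0.0004 + 0.0900 + 0.3136 + 0.0004 + 0.0004 = 0.4064
B = 1 / 0.4064 = 2.4606

2.46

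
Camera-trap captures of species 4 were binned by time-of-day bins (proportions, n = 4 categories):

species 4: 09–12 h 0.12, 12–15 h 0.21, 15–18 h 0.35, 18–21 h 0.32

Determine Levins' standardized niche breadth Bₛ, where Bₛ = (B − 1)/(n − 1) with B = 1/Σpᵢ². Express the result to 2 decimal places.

0.84

Σpᵢ² = 0.12² + 0.21² + 0.35² + 0.32² = 0.0144 + 0.0441 + 0.1225 + 0.1024 = 0.2834
B = 1 / 0.2834 = 3.5286
Bₛ = (B − 1)/(n − 1) = (3.5286 − 1)/(4 − 1) = 2.5286/3 = 0.8429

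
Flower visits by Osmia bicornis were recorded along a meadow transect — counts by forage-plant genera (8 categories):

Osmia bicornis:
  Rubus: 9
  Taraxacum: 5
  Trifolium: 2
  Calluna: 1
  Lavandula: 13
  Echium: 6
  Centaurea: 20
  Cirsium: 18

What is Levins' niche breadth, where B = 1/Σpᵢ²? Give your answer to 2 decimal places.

5.27

Proportions for Osmia bicornis (n=74): 9/74=0.1216, 5/74=0.0676, 2/74=0.0270, 1/74=0.0135, 13/74=0.1757, 6/74=0.0811, 20/74=0.2703, 18/74=0.2432
Σpᵢ² = 0.1216² + 0.0676² + 0.0270² + 0.0135² + 0.1757² + 0.0811² + 0.2703² + 0.2432² = 0.014787 + 0.004570 + 0.000729 + 0.000182 + 0.030870 + 0.006577 + 0.073062 + 0.059146 = 0.189923
B = 1 / 0.189923 = 5.2653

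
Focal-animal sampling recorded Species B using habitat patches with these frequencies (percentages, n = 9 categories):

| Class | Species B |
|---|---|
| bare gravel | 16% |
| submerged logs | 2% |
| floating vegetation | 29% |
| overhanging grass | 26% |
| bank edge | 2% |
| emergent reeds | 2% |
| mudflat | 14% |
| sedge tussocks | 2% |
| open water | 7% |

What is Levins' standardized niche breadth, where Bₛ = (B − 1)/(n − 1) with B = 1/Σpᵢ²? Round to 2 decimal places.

Convert percentages to proportions (divide by 100).
Σpᵢ² = 0.16² + 0.02² + 0.29² + 0.26² + 0.02² + 0.02² + 0.14² + 0.02² + 0.07² = 0.0256 + 0.0004 + 0.0841 + 0.0676 + 0.0004 + 0.0004 + 0.0196 + 0.0004 + 0.0049 = 0.2034
B = 1 / 0.2034 = 4.9164
Bₛ = (B − 1)/(n − 1) = (4.9164 − 1)/(9 − 1) = 3.9164/8 = 0.4896

0.49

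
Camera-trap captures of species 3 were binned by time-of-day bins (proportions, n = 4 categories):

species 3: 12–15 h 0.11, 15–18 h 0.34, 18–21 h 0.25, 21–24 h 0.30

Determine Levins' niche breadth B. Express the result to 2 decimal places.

Σpᵢ² = 0.11² + 0.34² + 0.25² + 0.30² = 0.0121 + 0.1156 + 0.0625 + 0.0900 = 0.2802
B = 1 / 0.2802 = 3.5689

3.57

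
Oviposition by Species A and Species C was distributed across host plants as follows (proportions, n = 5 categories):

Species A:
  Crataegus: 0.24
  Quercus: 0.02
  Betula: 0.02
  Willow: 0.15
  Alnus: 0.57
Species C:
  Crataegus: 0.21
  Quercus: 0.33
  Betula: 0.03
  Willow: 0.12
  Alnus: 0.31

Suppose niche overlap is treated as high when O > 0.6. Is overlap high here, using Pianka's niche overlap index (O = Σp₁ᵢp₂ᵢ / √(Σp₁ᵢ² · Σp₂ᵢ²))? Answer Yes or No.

Yes

Σ p₁ᵢp₂ᵢ = 0.0504 + 0.0066 + 0.0006 + 0.0180 + 0.1767 = 0.2523
Σp_1ᵢ² = 0.24² + 0.02² + 0.02² + 0.15² + 0.57² = 0.0576 + 0.0004 + 0.0004 + 0.0225 + 0.3249 = 0.4058
Σp_2ᵢ² = 0.21² + 0.33² + 0.03² + 0.12² + 0.31² = 0.0441 + 0.1089 + 0.0009 + 0.0144 + 0.0961 = 0.2644
O = 0.2523 / √(0.4058 × 0.2644) = 0.2523 / 0.32756 = 0.7702
O = 0.7702 > 0.6 → Yes.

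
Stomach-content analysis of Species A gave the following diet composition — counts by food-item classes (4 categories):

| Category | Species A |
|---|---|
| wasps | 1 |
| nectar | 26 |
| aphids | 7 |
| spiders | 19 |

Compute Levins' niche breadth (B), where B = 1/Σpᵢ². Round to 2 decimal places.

2.58

Proportions for Species A (n=53): 1/53=0.0189, 26/53=0.4906, 7/53=0.1321, 19/53=0.3585
Σpᵢ² = 0.0189² + 0.4906² + 0.1321² + 0.3585² = 0.000357 + 0.240688 + 0.017450 + 0.128522 = 0.387017
B = 1 / 0.387017 = 2.5839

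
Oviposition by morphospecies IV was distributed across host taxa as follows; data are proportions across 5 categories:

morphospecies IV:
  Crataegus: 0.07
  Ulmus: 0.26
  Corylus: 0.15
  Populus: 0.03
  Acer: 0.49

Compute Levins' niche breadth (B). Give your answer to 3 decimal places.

2.976

Σpᵢ² = 0.07² + 0.26² + 0.15² + 0.03² + 0.49² = 0.0049 + 0.0676 + 0.0225 + 0.0009 + 0.2401 = 0.3360
B = 1 / 0.3360 = 2.97619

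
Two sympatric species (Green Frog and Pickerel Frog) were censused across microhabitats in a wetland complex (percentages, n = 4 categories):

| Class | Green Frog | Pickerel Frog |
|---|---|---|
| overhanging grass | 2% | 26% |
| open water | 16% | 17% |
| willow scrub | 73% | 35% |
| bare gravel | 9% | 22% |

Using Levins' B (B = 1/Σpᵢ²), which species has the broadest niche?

Convert percentages to proportions (divide by 100).
Σp_Greeᵢ² = 0.02² + 0.16² + 0.73² + 0.09² = 0.0004 + 0.0256 + 0.5329 + 0.0081 = 0.5670
B_Gree = 1 / 0.5670 = 1.7637
Σp_Pickᵢ² = 0.26² + 0.17² + 0.35² + 0.22² = 0.0676 + 0.0289 + 0.1225 + 0.0484 = 0.2674
B_Pick = 1 / 0.2674 = 3.7397
Highest B → broadest niche (most generalist): Pickerel Frog (B = 3.74).

Pickerel Frog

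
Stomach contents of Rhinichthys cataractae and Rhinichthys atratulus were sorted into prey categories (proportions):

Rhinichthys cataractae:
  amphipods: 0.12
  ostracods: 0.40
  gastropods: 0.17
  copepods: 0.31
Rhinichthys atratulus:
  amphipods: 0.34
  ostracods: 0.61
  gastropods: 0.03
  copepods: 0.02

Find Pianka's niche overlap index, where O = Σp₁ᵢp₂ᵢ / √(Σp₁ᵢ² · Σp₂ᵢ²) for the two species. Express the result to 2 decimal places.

Σ p₁ᵢp₂ᵢ = 0.0408 + 0.2440 + 0.0051 + 0.0062 = 0.2961
Σp_1ᵢ² = 0.12² + 0.40² + 0.17² + 0.31² = 0.0144 + 0.1600 + 0.0289 + 0.0961 = 0.2994
Σp_2ᵢ² = 0.34² + 0.61² + 0.03² + 0.02² = 0.1156 + 0.3721 + 0.0009 + 0.0004 = 0.4890
O = 0.2961 / √(0.2994 × 0.4890) = 0.2961 / 0.38263 = 0.7739

0.77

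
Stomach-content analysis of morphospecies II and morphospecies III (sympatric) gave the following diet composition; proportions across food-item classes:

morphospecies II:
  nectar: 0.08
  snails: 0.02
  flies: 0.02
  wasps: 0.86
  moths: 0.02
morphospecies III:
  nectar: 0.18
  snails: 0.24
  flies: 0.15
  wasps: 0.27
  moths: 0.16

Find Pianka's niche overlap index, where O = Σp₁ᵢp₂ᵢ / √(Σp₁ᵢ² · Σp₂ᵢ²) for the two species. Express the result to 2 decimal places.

Σ p₁ᵢp₂ᵢ = 0.0144 + 0.0048 + 0.0030 + 0.2322 + 0.0032 = 0.2576
Σp_1ᵢ² = 0.08² + 0.02² + 0.02² + 0.86² + 0.02² = 0.0064 + 0.0004 + 0.0004 + 0.7396 + 0.0004 = 0.7472
Σp_2ᵢ² = 0.18² + 0.24² + 0.15² + 0.27² + 0.16² = 0.0324 + 0.0576 + 0.0225 + 0.0729 + 0.0256 = 0.2110
O = 0.2576 / √(0.7472 × 0.2110) = 0.2576 / 0.39706 = 0.6488

0.65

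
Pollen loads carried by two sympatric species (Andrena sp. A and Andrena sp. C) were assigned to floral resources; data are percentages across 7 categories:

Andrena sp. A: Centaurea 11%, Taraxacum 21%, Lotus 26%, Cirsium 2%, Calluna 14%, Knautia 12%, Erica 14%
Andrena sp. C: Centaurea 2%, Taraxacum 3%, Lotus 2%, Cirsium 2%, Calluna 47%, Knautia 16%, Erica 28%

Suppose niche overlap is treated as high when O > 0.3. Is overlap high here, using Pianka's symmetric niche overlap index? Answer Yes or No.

Yes

Convert percentages to proportions (divide by 100).
Σ p₁ᵢp₂ᵢ = 0.0022 + 0.0063 + 0.0052 + 0.0004 + 0.0658 + 0.0192 + 0.0392 = 0.1383
Σp_1ᵢ² = 0.11² + 0.21² + 0.26² + 0.02² + 0.14² + 0.12² + 0.14² = 0.0121 + 0.0441 + 0.0676 + 0.0004 + 0.0196 + 0.0144 + 0.0196 = 0.1778
Σp_2ᵢ² = 0.02² + 0.03² + 0.02² + 0.02² + 0.47² + 0.16² + 0.28² = 0.0004 + 0.0009 + 0.0004 + 0.0004 + 0.2209 + 0.0256 + 0.0784 = 0.3270
O = 0.1383 / √(0.1778 × 0.3270) = 0.1383 / 0.24112 = 0.5736
O = 0.5736 > 0.3 → Yes.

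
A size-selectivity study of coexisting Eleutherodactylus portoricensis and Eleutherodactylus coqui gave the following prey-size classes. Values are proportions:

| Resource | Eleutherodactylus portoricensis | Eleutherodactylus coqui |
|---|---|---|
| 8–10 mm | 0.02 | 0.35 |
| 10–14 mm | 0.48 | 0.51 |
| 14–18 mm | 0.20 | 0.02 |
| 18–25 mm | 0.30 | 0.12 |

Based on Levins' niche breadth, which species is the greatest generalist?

Eleutherodactylus portoricensis

Σp_portᵢ² = 0.02² + 0.48² + 0.20² + 0.30² = 0.0004 + 0.2304 + 0.0400 + 0.0900 = 0.3608
B_port = 1 / 0.3608 = 2.7716
Σp_coquᵢ² = 0.35² + 0.51² + 0.02² + 0.12² = 0.1225 + 0.2601 + 0.0004 + 0.0144 = 0.3974
B_coqu = 1 / 0.3974 = 2.5164
Highest B → broadest niche (most generalist): Eleutherodactylus portoricensis (B = 2.77).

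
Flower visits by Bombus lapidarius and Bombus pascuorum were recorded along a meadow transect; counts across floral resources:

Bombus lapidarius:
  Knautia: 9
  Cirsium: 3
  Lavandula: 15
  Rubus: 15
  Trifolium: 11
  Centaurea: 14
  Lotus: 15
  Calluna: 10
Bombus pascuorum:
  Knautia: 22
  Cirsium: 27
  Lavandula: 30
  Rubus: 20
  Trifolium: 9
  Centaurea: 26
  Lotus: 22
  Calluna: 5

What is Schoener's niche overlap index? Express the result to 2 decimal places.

Proportions for Bombus lapidarius (n=92): 9/92=0.0978, 3/92=0.0326, 15/92=0.1630, 15/92=0.1630, 11/92=0.1196, 14/92=0.1522, 15/92=0.1630, 10/92=0.1087
Proportions for Bombus pascuorum (n=161): 22/161=0.1366, 27/161=0.1677, 30/161=0.1863, 20/161=0.1242, 9/161=0.0559, 26/161=0.1615, 22/161=0.1366, 5/161=0.0311
Σ|p₁ᵢ − p₂ᵢ| = 0.0388 + 0.1351 + 0.0233 + 0.0388 + 0.0637 + 0.0093 + 0.0264 + 0.0776 = 0.4130
D = 1 − ½ × 0.4130 = 1 − 0.20650 = 0.79350

0.79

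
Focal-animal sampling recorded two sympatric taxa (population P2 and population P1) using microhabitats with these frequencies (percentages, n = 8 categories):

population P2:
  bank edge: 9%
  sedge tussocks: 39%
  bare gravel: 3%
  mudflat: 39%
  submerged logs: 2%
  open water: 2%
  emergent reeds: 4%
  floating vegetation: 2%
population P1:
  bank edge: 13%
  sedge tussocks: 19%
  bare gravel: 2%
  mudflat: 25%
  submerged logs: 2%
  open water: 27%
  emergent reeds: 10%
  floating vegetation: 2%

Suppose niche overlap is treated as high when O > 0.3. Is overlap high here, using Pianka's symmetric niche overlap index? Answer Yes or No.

Convert percentages to proportions (divide by 100).
Σ p₁ᵢp₂ᵢ = 0.0117 + 0.0741 + 0.0006 + 0.0975 + 0.0004 + 0.0054 + 0.0040 + 0.0004 = 0.1941
Σp_1ᵢ² = 0.09² + 0.39² + 0.03² + 0.39² + 0.02² + 0.02² + 0.04² + 0.02² = 0.0081 + 0.1521 + 0.0009 + 0.1521 + 0.0004 + 0.0004 + 0.0016 + 0.0004 = 0.3160
Σp_2ᵢ² = 0.13² + 0.19² + 0.02² + 0.25² + 0.02² + 0.27² + 0.10² + 0.02² = 0.0169 + 0.0361 + 0.0004 + 0.0625 + 0.0004 + 0.0729 + 0.0100 + 0.0004 = 0.1996
O = 0.1941 / √(0.3160 × 0.1996) = 0.1941 / 0.25114 = 0.7729
O = 0.7729 > 0.3 → Yes.

Yes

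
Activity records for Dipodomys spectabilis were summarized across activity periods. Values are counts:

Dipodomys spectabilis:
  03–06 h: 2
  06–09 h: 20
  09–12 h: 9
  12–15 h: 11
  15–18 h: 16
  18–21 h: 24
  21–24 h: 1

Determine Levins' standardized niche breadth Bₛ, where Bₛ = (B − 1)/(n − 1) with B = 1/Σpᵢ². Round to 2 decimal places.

Proportions for Dipodomys spectabilis (n=83): 2/83=0.0241, 20/83=0.2410, 9/83=0.1084, 11/83=0.1325, 16/83=0.1928, 24/83=0.2892, 1/83=0.0120
Σpᵢ² = 0.0241² + 0.2410² + 0.1084² + 0.1325² + 0.1928² + 0.2892² + 0.0120² = 0.000581 + 0.058081 + 0.011751 + 0.017556 + 0.037172 + 0.083637 + 0.000144 = 0.208922
B = 1 / 0.208922 = 4.7865
Bₛ = (B − 1)/(n − 1) = (4.7865 − 1)/(7 − 1) = 3.7865/6 = 0.6311

0.63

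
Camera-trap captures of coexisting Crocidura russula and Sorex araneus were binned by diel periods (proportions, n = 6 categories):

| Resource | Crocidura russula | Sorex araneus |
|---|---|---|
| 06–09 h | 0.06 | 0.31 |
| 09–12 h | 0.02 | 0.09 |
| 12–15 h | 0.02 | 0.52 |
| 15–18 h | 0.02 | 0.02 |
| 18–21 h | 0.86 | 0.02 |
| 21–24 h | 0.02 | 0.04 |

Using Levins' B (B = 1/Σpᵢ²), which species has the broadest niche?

Sorex araneus

Σp_russᵢ² = 0.06² + 0.02² + 0.02² + 0.02² + 0.86² + 0.02² = 0.0036 + 0.0004 + 0.0004 + 0.0004 + 0.7396 + 0.0004 = 0.7448
B_russ = 1 / 0.7448 = 1.3426
Σp_aranᵢ² = 0.31² + 0.09² + 0.52² + 0.02² + 0.02² + 0.04² = 0.0961 + 0.0081 + 0.2704 + 0.0004 + 0.0004 + 0.0016 = 0.3770
B_aran = 1 / 0.3770 = 2.6525
Highest B → broadest niche (most generalist): Sorex araneus (B = 2.65).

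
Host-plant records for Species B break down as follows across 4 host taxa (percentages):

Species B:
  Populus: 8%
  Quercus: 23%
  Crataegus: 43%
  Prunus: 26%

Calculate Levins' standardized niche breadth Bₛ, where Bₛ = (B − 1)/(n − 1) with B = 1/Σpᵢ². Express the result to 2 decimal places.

0.74

Convert percentages to proportions (divide by 100).
Σpᵢ² = 0.08² + 0.23² + 0.43² + 0.26² = 0.0064 + 0.0529 + 0.1849 + 0.0676 = 0.3118
B = 1 / 0.3118 = 3.2072
Bₛ = (B − 1)/(n − 1) = (3.2072 − 1)/(4 − 1) = 2.2072/3 = 0.7357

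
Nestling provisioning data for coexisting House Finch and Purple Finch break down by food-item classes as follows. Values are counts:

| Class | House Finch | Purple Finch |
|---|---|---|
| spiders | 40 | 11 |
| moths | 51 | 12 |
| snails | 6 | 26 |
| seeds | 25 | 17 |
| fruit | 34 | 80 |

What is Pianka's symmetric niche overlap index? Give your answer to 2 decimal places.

Proportions for House Finch (n=156): 40/156=0.2564, 51/156=0.3269, 6/156=0.0385, 25/156=0.1603, 34/156=0.2179
Proportions for Purple Finch (n=146): 11/146=0.0753, 12/146=0.0822, 26/146=0.1781, 17/146=0.1164, 80/146=0.5479
Σ p₁ᵢp₂ᵢ = 0.019307 + 0.026871 + 0.006857 + 0.018659 + 0.119387 = 0.191081
Σp_1ᵢ² = 0.2564² + 0.3269² + 0.0385² + 0.1603² + 0.2179² = 0.065741 + 0.106864 + 0.001482 + 0.025696 + 0.047480 = 0.247263
Σp_2ᵢ² = 0.0753² + 0.0822² + 0.1781² + 0.1164² + 0.5479² = 0.005670 + 0.006757 + 0.031720 + 0.013549 + 0.300194 = 0.357890
O = 0.191081 / √(0.247263 × 0.357890) = 0.191081 / 0.2974777 = 0.6423

0.64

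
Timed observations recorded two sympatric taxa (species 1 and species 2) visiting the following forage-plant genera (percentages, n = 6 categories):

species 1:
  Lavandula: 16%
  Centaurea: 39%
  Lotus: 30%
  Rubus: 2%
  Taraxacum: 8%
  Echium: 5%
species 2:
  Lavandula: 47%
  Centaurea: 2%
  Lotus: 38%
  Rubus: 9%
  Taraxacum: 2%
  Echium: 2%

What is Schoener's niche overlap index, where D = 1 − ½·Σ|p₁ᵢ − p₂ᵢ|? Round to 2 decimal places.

0.54

Convert percentages to proportions (divide by 100).
Σ|p₁ᵢ − p₂ᵢ| = 0.31 + 0.37 + 0.08 + 0.07 + 0.06 + 0.03 = 0.92
D = 1 − ½ × 0.92 = 1 − 0.460 = 0.5400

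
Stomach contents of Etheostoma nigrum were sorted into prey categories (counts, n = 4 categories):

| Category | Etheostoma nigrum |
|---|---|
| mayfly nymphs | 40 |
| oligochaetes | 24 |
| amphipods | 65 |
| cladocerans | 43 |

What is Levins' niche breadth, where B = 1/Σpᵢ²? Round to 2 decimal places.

3.59

Proportions for Etheostoma nigrum (n=172): 40/172=0.2326, 24/172=0.1395, 65/172=0.3779, 43/172=0.2500
Σpᵢ² = 0.2326² + 0.1395² + 0.3779² + 0.2500² = 0.054103 + 0.019460 + 0.142808 + 0.062500 = 0.278871
B = 1 / 0.278871 = 3.5859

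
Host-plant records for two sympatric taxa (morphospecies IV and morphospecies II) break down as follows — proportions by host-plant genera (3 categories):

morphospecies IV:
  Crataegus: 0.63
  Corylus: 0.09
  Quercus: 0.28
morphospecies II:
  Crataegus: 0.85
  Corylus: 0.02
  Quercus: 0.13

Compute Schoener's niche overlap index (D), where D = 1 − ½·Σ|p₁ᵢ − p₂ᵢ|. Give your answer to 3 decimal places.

0.780

Σ|p₁ᵢ − p₂ᵢ| = 0.22 + 0.07 + 0.15 = 0.44
D = 1 − ½ × 0.44 = 1 − 0.220 = 0.78000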